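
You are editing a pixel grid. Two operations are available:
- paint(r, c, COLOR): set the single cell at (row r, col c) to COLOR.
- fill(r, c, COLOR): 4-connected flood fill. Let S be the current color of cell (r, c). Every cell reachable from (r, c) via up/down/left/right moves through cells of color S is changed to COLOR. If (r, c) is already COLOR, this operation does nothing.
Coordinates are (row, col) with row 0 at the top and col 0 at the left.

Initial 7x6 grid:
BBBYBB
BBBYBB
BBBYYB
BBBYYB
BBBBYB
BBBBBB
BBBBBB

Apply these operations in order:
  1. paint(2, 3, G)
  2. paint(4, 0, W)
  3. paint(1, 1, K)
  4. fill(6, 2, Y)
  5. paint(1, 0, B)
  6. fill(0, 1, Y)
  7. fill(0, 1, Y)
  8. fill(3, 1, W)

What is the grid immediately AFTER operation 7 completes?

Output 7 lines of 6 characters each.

Answer: YYYYYY
BKYYYY
YYYGYY
YYYYYY
WYYYYY
YYYYYY
YYYYYY

Derivation:
After op 1 paint(2,3,G):
BBBYBB
BBBYBB
BBBGYB
BBBYYB
BBBBYB
BBBBBB
BBBBBB
After op 2 paint(4,0,W):
BBBYBB
BBBYBB
BBBGYB
BBBYYB
WBBBYB
BBBBBB
BBBBBB
After op 3 paint(1,1,K):
BBBYBB
BKBYBB
BBBGYB
BBBYYB
WBBBYB
BBBBBB
BBBBBB
After op 4 fill(6,2,Y) [33 cells changed]:
YYYYYY
YKYYYY
YYYGYY
YYYYYY
WYYYYY
YYYYYY
YYYYYY
After op 5 paint(1,0,B):
YYYYYY
BKYYYY
YYYGYY
YYYYYY
WYYYYY
YYYYYY
YYYYYY
After op 6 fill(0,1,Y) [0 cells changed]:
YYYYYY
BKYYYY
YYYGYY
YYYYYY
WYYYYY
YYYYYY
YYYYYY
After op 7 fill(0,1,Y) [0 cells changed]:
YYYYYY
BKYYYY
YYYGYY
YYYYYY
WYYYYY
YYYYYY
YYYYYY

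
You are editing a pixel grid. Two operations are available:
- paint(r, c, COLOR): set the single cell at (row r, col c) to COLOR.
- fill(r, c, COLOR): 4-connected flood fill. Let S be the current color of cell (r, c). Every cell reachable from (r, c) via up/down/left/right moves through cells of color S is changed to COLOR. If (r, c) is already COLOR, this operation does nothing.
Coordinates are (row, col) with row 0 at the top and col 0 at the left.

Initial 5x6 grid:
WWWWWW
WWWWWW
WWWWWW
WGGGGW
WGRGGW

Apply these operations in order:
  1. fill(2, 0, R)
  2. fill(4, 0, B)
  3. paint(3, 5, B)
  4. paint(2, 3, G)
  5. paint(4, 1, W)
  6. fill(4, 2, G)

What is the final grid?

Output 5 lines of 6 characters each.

After op 1 fill(2,0,R) [22 cells changed]:
RRRRRR
RRRRRR
RRRRRR
RGGGGR
RGRGGR
After op 2 fill(4,0,B) [22 cells changed]:
BBBBBB
BBBBBB
BBBBBB
BGGGGB
BGRGGB
After op 3 paint(3,5,B):
BBBBBB
BBBBBB
BBBBBB
BGGGGB
BGRGGB
After op 4 paint(2,3,G):
BBBBBB
BBBBBB
BBBGBB
BGGGGB
BGRGGB
After op 5 paint(4,1,W):
BBBBBB
BBBBBB
BBBGBB
BGGGGB
BWRGGB
After op 6 fill(4,2,G) [1 cells changed]:
BBBBBB
BBBBBB
BBBGBB
BGGGGB
BWGGGB

Answer: BBBBBB
BBBBBB
BBBGBB
BGGGGB
BWGGGB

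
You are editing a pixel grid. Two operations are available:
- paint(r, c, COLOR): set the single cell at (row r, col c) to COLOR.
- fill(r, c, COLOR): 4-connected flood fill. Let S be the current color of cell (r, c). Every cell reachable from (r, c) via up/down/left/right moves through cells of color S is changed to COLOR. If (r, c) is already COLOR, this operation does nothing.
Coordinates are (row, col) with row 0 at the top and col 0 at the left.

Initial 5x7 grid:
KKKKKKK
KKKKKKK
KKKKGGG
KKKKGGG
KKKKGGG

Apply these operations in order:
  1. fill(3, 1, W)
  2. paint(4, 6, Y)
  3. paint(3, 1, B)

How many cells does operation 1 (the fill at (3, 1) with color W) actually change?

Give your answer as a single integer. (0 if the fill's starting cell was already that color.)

Answer: 26

Derivation:
After op 1 fill(3,1,W) [26 cells changed]:
WWWWWWW
WWWWWWW
WWWWGGG
WWWWGGG
WWWWGGG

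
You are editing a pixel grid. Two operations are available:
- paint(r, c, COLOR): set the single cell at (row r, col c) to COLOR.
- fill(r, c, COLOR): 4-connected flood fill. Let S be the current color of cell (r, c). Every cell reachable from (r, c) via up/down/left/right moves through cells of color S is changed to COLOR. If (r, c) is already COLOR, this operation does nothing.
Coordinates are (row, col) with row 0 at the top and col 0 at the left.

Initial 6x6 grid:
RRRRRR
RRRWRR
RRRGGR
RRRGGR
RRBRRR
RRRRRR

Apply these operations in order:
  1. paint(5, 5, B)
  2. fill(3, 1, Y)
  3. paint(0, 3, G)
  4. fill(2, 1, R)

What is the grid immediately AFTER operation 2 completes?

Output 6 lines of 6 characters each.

Answer: YYYYYY
YYYWYY
YYYGGY
YYYGGY
YYBYYY
YYYYYB

Derivation:
After op 1 paint(5,5,B):
RRRRRR
RRRWRR
RRRGGR
RRRGGR
RRBRRR
RRRRRB
After op 2 fill(3,1,Y) [29 cells changed]:
YYYYYY
YYYWYY
YYYGGY
YYYGGY
YYBYYY
YYYYYB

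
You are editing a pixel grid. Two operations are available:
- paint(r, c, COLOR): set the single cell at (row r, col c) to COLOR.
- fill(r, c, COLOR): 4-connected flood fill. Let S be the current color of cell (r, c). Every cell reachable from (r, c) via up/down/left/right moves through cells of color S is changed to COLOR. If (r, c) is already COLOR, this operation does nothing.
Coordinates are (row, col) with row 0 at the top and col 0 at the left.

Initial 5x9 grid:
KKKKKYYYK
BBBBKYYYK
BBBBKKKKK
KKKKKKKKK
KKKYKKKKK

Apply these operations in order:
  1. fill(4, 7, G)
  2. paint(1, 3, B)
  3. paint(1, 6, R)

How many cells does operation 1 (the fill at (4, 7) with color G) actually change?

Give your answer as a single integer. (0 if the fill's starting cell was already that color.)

After op 1 fill(4,7,G) [30 cells changed]:
GGGGGYYYG
BBBBGYYYG
BBBBGGGGG
GGGGGGGGG
GGGYGGGGG

Answer: 30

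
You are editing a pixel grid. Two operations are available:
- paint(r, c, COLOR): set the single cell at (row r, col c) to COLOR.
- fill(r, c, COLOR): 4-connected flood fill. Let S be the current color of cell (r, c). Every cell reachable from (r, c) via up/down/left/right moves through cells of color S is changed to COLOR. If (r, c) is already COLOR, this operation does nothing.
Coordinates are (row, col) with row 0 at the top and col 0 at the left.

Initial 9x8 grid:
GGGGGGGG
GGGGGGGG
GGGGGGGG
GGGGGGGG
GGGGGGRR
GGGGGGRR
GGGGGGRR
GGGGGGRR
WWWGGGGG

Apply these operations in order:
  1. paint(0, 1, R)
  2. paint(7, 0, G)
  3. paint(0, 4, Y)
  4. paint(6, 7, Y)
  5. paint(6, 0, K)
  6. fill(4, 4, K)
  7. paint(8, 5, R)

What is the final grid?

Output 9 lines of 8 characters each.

Answer: KRKKYKKK
KKKKKKKK
KKKKKKKK
KKKKKKKK
KKKKKKRR
KKKKKKRR
KKKKKKRY
KKKKKKRR
WWWKKRKK

Derivation:
After op 1 paint(0,1,R):
GRGGGGGG
GGGGGGGG
GGGGGGGG
GGGGGGGG
GGGGGGRR
GGGGGGRR
GGGGGGRR
GGGGGGRR
WWWGGGGG
After op 2 paint(7,0,G):
GRGGGGGG
GGGGGGGG
GGGGGGGG
GGGGGGGG
GGGGGGRR
GGGGGGRR
GGGGGGRR
GGGGGGRR
WWWGGGGG
After op 3 paint(0,4,Y):
GRGGYGGG
GGGGGGGG
GGGGGGGG
GGGGGGGG
GGGGGGRR
GGGGGGRR
GGGGGGRR
GGGGGGRR
WWWGGGGG
After op 4 paint(6,7,Y):
GRGGYGGG
GGGGGGGG
GGGGGGGG
GGGGGGGG
GGGGGGRR
GGGGGGRR
GGGGGGRY
GGGGGGRR
WWWGGGGG
After op 5 paint(6,0,K):
GRGGYGGG
GGGGGGGG
GGGGGGGG
GGGGGGGG
GGGGGGRR
GGGGGGRR
KGGGGGRY
GGGGGGRR
WWWGGGGG
After op 6 fill(4,4,K) [58 cells changed]:
KRKKYKKK
KKKKKKKK
KKKKKKKK
KKKKKKKK
KKKKKKRR
KKKKKKRR
KKKKKKRY
KKKKKKRR
WWWKKKKK
After op 7 paint(8,5,R):
KRKKYKKK
KKKKKKKK
KKKKKKKK
KKKKKKKK
KKKKKKRR
KKKKKKRR
KKKKKKRY
KKKKKKRR
WWWKKRKK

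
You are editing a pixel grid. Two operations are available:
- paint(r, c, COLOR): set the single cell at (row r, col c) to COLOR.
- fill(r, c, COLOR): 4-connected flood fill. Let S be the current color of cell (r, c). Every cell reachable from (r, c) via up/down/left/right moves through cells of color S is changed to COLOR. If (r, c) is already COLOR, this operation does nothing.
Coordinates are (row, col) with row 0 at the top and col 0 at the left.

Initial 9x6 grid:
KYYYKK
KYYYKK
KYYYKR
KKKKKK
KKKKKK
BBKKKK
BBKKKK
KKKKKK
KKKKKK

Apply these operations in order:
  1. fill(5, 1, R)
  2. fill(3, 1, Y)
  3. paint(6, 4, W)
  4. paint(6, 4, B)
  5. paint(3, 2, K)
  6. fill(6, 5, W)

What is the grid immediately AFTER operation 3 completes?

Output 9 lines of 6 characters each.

After op 1 fill(5,1,R) [4 cells changed]:
KYYYKK
KYYYKK
KYYYKR
KKKKKK
KKKKKK
RRKKKK
RRKKKK
KKKKKK
KKKKKK
After op 2 fill(3,1,Y) [40 cells changed]:
YYYYYY
YYYYYY
YYYYYR
YYYYYY
YYYYYY
RRYYYY
RRYYYY
YYYYYY
YYYYYY
After op 3 paint(6,4,W):
YYYYYY
YYYYYY
YYYYYR
YYYYYY
YYYYYY
RRYYYY
RRYYWY
YYYYYY
YYYYYY

Answer: YYYYYY
YYYYYY
YYYYYR
YYYYYY
YYYYYY
RRYYYY
RRYYWY
YYYYYY
YYYYYY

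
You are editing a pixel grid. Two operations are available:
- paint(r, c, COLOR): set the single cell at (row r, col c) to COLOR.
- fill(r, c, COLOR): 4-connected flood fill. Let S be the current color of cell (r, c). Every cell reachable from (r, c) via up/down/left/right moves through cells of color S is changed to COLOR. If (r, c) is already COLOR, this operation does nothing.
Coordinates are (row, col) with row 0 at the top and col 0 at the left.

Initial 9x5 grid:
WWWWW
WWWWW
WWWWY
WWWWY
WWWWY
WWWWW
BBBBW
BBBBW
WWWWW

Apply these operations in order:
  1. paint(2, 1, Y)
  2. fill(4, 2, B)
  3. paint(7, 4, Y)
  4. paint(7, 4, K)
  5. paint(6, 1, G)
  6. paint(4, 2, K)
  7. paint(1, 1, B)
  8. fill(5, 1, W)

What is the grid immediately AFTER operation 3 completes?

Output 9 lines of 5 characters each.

After op 1 paint(2,1,Y):
WWWWW
WWWWW
WYWWY
WWWWY
WWWWY
WWWWW
BBBBW
BBBBW
WWWWW
After op 2 fill(4,2,B) [33 cells changed]:
BBBBB
BBBBB
BYBBY
BBBBY
BBBBY
BBBBB
BBBBB
BBBBB
BBBBB
After op 3 paint(7,4,Y):
BBBBB
BBBBB
BYBBY
BBBBY
BBBBY
BBBBB
BBBBB
BBBBY
BBBBB

Answer: BBBBB
BBBBB
BYBBY
BBBBY
BBBBY
BBBBB
BBBBB
BBBBY
BBBBB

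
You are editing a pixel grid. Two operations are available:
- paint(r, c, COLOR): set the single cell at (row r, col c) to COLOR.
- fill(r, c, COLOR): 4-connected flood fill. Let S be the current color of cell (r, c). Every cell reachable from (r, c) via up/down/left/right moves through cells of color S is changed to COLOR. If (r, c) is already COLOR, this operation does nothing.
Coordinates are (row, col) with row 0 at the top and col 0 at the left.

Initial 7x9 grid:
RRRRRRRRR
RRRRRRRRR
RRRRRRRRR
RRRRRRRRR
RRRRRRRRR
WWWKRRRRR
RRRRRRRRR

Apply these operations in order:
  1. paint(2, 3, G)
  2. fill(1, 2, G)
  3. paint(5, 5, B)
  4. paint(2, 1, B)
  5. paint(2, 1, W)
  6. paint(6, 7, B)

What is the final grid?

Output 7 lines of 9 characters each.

Answer: GGGGGGGGG
GGGGGGGGG
GWGGGGGGG
GGGGGGGGG
GGGGGGGGG
WWWKGBGGG
GGGGGGGBG

Derivation:
After op 1 paint(2,3,G):
RRRRRRRRR
RRRRRRRRR
RRRGRRRRR
RRRRRRRRR
RRRRRRRRR
WWWKRRRRR
RRRRRRRRR
After op 2 fill(1,2,G) [58 cells changed]:
GGGGGGGGG
GGGGGGGGG
GGGGGGGGG
GGGGGGGGG
GGGGGGGGG
WWWKGGGGG
GGGGGGGGG
After op 3 paint(5,5,B):
GGGGGGGGG
GGGGGGGGG
GGGGGGGGG
GGGGGGGGG
GGGGGGGGG
WWWKGBGGG
GGGGGGGGG
After op 4 paint(2,1,B):
GGGGGGGGG
GGGGGGGGG
GBGGGGGGG
GGGGGGGGG
GGGGGGGGG
WWWKGBGGG
GGGGGGGGG
After op 5 paint(2,1,W):
GGGGGGGGG
GGGGGGGGG
GWGGGGGGG
GGGGGGGGG
GGGGGGGGG
WWWKGBGGG
GGGGGGGGG
After op 6 paint(6,7,B):
GGGGGGGGG
GGGGGGGGG
GWGGGGGGG
GGGGGGGGG
GGGGGGGGG
WWWKGBGGG
GGGGGGGBG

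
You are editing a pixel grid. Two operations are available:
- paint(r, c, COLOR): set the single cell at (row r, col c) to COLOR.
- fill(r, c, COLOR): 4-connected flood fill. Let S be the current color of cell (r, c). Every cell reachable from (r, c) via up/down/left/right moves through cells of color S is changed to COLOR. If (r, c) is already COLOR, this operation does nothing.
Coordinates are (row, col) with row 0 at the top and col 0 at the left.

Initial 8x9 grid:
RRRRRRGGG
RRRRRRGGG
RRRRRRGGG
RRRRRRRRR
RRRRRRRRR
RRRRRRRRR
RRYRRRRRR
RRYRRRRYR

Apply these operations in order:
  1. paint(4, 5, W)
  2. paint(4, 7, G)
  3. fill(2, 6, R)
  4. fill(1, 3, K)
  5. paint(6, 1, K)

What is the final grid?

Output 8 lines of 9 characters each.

After op 1 paint(4,5,W):
RRRRRRGGG
RRRRRRGGG
RRRRRRGGG
RRRRRRRRR
RRRRRWRRR
RRRRRRRRR
RRYRRRRRR
RRYRRRRYR
After op 2 paint(4,7,G):
RRRRRRGGG
RRRRRRGGG
RRRRRRGGG
RRRRRRRRR
RRRRRWRGR
RRRRRRRRR
RRYRRRRRR
RRYRRRRYR
After op 3 fill(2,6,R) [9 cells changed]:
RRRRRRRRR
RRRRRRRRR
RRRRRRRRR
RRRRRRRRR
RRRRRWRGR
RRRRRRRRR
RRYRRRRRR
RRYRRRRYR
After op 4 fill(1,3,K) [67 cells changed]:
KKKKKKKKK
KKKKKKKKK
KKKKKKKKK
KKKKKKKKK
KKKKKWKGK
KKKKKKKKK
KKYKKKKKK
KKYKKKKYK
After op 5 paint(6,1,K):
KKKKKKKKK
KKKKKKKKK
KKKKKKKKK
KKKKKKKKK
KKKKKWKGK
KKKKKKKKK
KKYKKKKKK
KKYKKKKYK

Answer: KKKKKKKKK
KKKKKKKKK
KKKKKKKKK
KKKKKKKKK
KKKKKWKGK
KKKKKKKKK
KKYKKKKKK
KKYKKKKYK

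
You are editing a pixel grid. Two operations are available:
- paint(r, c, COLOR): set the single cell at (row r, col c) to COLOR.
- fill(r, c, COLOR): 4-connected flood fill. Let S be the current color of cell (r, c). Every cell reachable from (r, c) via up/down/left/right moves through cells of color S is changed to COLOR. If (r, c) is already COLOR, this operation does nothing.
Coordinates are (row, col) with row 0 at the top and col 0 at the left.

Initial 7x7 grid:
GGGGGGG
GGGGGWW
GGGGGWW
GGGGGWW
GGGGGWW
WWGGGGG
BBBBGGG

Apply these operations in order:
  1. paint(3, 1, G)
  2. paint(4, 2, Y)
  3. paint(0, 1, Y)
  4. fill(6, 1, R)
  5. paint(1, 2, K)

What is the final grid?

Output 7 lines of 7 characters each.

After op 1 paint(3,1,G):
GGGGGGG
GGGGGWW
GGGGGWW
GGGGGWW
GGGGGWW
WWGGGGG
BBBBGGG
After op 2 paint(4,2,Y):
GGGGGGG
GGGGGWW
GGGGGWW
GGGGGWW
GGYGGWW
WWGGGGG
BBBBGGG
After op 3 paint(0,1,Y):
GYGGGGG
GGGGGWW
GGGGGWW
GGGGGWW
GGYGGWW
WWGGGGG
BBBBGGG
After op 4 fill(6,1,R) [4 cells changed]:
GYGGGGG
GGGGGWW
GGGGGWW
GGGGGWW
GGYGGWW
WWGGGGG
RRRRGGG
After op 5 paint(1,2,K):
GYGGGGG
GGKGGWW
GGGGGWW
GGGGGWW
GGYGGWW
WWGGGGG
RRRRGGG

Answer: GYGGGGG
GGKGGWW
GGGGGWW
GGGGGWW
GGYGGWW
WWGGGGG
RRRRGGG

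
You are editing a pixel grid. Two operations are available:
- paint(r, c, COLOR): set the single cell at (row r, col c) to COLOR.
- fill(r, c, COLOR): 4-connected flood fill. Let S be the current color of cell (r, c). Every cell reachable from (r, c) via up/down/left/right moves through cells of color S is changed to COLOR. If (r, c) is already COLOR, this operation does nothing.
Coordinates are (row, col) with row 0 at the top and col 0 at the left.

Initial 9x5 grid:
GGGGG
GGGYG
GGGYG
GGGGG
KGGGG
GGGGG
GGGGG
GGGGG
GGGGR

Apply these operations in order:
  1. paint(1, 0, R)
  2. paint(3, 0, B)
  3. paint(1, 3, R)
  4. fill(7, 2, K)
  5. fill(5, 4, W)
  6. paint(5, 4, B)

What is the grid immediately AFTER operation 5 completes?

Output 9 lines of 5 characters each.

Answer: WWWWW
RWWRW
WWWYW
BWWWW
WWWWW
WWWWW
WWWWW
WWWWW
WWWWR

Derivation:
After op 1 paint(1,0,R):
GGGGG
RGGYG
GGGYG
GGGGG
KGGGG
GGGGG
GGGGG
GGGGG
GGGGR
After op 2 paint(3,0,B):
GGGGG
RGGYG
GGGYG
BGGGG
KGGGG
GGGGG
GGGGG
GGGGG
GGGGR
After op 3 paint(1,3,R):
GGGGG
RGGRG
GGGYG
BGGGG
KGGGG
GGGGG
GGGGG
GGGGG
GGGGR
After op 4 fill(7,2,K) [39 cells changed]:
KKKKK
RKKRK
KKKYK
BKKKK
KKKKK
KKKKK
KKKKK
KKKKK
KKKKR
After op 5 fill(5,4,W) [40 cells changed]:
WWWWW
RWWRW
WWWYW
BWWWW
WWWWW
WWWWW
WWWWW
WWWWW
WWWWR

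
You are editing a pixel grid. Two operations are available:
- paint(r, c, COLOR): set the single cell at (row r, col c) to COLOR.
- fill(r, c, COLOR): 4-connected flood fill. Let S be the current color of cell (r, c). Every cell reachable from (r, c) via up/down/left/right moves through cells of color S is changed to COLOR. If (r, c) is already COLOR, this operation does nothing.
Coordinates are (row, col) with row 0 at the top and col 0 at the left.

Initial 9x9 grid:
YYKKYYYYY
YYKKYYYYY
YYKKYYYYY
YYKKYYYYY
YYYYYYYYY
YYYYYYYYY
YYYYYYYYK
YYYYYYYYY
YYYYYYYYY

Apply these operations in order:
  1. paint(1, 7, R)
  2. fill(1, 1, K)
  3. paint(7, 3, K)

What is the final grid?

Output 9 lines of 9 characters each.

Answer: KKKKKKKKK
KKKKKKKRK
KKKKKKKKK
KKKKKKKKK
KKKKKKKKK
KKKKKKKKK
KKKKKKKKK
KKKKKKKKK
KKKKKKKKK

Derivation:
After op 1 paint(1,7,R):
YYKKYYYYY
YYKKYYYRY
YYKKYYYYY
YYKKYYYYY
YYYYYYYYY
YYYYYYYYY
YYYYYYYYK
YYYYYYYYY
YYYYYYYYY
After op 2 fill(1,1,K) [71 cells changed]:
KKKKKKKKK
KKKKKKKRK
KKKKKKKKK
KKKKKKKKK
KKKKKKKKK
KKKKKKKKK
KKKKKKKKK
KKKKKKKKK
KKKKKKKKK
After op 3 paint(7,3,K):
KKKKKKKKK
KKKKKKKRK
KKKKKKKKK
KKKKKKKKK
KKKKKKKKK
KKKKKKKKK
KKKKKKKKK
KKKKKKKKK
KKKKKKKKK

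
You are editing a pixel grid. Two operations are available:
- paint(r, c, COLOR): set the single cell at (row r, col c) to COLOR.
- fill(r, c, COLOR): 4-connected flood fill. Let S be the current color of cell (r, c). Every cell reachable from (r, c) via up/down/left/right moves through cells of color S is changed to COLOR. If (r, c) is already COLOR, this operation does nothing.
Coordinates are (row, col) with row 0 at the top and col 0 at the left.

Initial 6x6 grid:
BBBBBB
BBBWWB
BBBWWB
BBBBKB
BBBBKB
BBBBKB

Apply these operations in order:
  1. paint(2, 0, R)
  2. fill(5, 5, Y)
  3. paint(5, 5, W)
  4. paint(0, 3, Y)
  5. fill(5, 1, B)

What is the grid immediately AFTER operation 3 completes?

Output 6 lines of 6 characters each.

After op 1 paint(2,0,R):
BBBBBB
BBBWWB
RBBWWB
BBBBKB
BBBBKB
BBBBKB
After op 2 fill(5,5,Y) [28 cells changed]:
YYYYYY
YYYWWY
RYYWWY
YYYYKY
YYYYKY
YYYYKY
After op 3 paint(5,5,W):
YYYYYY
YYYWWY
RYYWWY
YYYYKY
YYYYKY
YYYYKW

Answer: YYYYYY
YYYWWY
RYYWWY
YYYYKY
YYYYKY
YYYYKW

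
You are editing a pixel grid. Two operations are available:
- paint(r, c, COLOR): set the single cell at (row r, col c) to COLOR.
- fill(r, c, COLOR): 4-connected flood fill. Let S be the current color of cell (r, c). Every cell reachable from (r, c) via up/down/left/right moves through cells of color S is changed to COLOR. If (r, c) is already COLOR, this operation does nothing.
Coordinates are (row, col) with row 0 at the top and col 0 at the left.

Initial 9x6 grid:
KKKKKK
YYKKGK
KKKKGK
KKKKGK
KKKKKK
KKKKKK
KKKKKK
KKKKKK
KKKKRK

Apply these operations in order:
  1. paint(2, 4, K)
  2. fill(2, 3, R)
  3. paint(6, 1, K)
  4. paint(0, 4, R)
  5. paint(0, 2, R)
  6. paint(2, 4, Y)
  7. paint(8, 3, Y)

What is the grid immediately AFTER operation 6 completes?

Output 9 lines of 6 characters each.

After op 1 paint(2,4,K):
KKKKKK
YYKKGK
KKKKKK
KKKKGK
KKKKKK
KKKKKK
KKKKKK
KKKKKK
KKKKRK
After op 2 fill(2,3,R) [49 cells changed]:
RRRRRR
YYRRGR
RRRRRR
RRRRGR
RRRRRR
RRRRRR
RRRRRR
RRRRRR
RRRRRR
After op 3 paint(6,1,K):
RRRRRR
YYRRGR
RRRRRR
RRRRGR
RRRRRR
RRRRRR
RKRRRR
RRRRRR
RRRRRR
After op 4 paint(0,4,R):
RRRRRR
YYRRGR
RRRRRR
RRRRGR
RRRRRR
RRRRRR
RKRRRR
RRRRRR
RRRRRR
After op 5 paint(0,2,R):
RRRRRR
YYRRGR
RRRRRR
RRRRGR
RRRRRR
RRRRRR
RKRRRR
RRRRRR
RRRRRR
After op 6 paint(2,4,Y):
RRRRRR
YYRRGR
RRRRYR
RRRRGR
RRRRRR
RRRRRR
RKRRRR
RRRRRR
RRRRRR

Answer: RRRRRR
YYRRGR
RRRRYR
RRRRGR
RRRRRR
RRRRRR
RKRRRR
RRRRRR
RRRRRR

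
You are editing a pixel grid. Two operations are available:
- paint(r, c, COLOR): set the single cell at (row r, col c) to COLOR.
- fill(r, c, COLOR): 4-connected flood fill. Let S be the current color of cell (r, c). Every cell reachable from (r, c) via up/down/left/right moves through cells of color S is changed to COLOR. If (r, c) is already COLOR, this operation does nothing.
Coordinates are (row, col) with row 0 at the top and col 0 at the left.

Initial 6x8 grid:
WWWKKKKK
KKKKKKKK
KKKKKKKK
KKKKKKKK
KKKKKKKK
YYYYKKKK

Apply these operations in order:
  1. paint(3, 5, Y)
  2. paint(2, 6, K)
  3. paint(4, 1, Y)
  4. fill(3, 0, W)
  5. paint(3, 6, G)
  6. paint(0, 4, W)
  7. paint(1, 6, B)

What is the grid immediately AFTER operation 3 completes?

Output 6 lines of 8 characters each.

After op 1 paint(3,5,Y):
WWWKKKKK
KKKKKKKK
KKKKKKKK
KKKKKYKK
KKKKKKKK
YYYYKKKK
After op 2 paint(2,6,K):
WWWKKKKK
KKKKKKKK
KKKKKKKK
KKKKKYKK
KKKKKKKK
YYYYKKKK
After op 3 paint(4,1,Y):
WWWKKKKK
KKKKKKKK
KKKKKKKK
KKKKKYKK
KYKKKKKK
YYYYKKKK

Answer: WWWKKKKK
KKKKKKKK
KKKKKKKK
KKKKKYKK
KYKKKKKK
YYYYKKKK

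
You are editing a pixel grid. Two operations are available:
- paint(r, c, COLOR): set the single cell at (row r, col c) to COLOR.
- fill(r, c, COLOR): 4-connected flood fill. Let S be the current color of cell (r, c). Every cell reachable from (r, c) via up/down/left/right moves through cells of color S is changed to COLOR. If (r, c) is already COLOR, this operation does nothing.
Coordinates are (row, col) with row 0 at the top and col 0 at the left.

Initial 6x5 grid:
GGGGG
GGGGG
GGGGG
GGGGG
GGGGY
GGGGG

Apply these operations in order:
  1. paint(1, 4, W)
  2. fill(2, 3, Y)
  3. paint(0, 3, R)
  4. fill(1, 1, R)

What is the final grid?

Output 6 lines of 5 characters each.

Answer: RRRRY
RRRRW
RRRRR
RRRRR
RRRRR
RRRRR

Derivation:
After op 1 paint(1,4,W):
GGGGG
GGGGW
GGGGG
GGGGG
GGGGY
GGGGG
After op 2 fill(2,3,Y) [28 cells changed]:
YYYYY
YYYYW
YYYYY
YYYYY
YYYYY
YYYYY
After op 3 paint(0,3,R):
YYYRY
YYYYW
YYYYY
YYYYY
YYYYY
YYYYY
After op 4 fill(1,1,R) [27 cells changed]:
RRRRY
RRRRW
RRRRR
RRRRR
RRRRR
RRRRR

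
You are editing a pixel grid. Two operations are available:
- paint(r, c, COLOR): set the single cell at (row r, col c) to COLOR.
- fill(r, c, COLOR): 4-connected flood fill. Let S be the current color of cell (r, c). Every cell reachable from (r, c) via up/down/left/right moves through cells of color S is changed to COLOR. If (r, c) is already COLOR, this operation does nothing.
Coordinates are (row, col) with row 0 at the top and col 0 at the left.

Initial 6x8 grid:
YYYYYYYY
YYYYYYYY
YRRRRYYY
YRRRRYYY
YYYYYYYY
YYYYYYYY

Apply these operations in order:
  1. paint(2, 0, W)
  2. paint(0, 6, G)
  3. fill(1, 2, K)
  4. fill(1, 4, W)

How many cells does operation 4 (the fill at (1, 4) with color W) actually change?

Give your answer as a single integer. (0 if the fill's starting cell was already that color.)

Answer: 38

Derivation:
After op 1 paint(2,0,W):
YYYYYYYY
YYYYYYYY
WRRRRYYY
YRRRRYYY
YYYYYYYY
YYYYYYYY
After op 2 paint(0,6,G):
YYYYYYGY
YYYYYYYY
WRRRRYYY
YRRRRYYY
YYYYYYYY
YYYYYYYY
After op 3 fill(1,2,K) [38 cells changed]:
KKKKKKGK
KKKKKKKK
WRRRRKKK
KRRRRKKK
KKKKKKKK
KKKKKKKK
After op 4 fill(1,4,W) [38 cells changed]:
WWWWWWGW
WWWWWWWW
WRRRRWWW
WRRRRWWW
WWWWWWWW
WWWWWWWW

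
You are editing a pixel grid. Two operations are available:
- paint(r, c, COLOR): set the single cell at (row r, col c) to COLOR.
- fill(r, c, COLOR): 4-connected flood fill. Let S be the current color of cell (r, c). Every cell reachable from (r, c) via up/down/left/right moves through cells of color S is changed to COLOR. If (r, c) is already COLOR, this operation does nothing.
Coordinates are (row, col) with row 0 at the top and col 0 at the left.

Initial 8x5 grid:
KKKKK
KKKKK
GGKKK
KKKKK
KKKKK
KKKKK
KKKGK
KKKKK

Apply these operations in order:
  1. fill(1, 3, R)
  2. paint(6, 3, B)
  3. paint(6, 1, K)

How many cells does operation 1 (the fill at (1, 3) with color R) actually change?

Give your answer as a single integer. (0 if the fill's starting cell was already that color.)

Answer: 37

Derivation:
After op 1 fill(1,3,R) [37 cells changed]:
RRRRR
RRRRR
GGRRR
RRRRR
RRRRR
RRRRR
RRRGR
RRRRR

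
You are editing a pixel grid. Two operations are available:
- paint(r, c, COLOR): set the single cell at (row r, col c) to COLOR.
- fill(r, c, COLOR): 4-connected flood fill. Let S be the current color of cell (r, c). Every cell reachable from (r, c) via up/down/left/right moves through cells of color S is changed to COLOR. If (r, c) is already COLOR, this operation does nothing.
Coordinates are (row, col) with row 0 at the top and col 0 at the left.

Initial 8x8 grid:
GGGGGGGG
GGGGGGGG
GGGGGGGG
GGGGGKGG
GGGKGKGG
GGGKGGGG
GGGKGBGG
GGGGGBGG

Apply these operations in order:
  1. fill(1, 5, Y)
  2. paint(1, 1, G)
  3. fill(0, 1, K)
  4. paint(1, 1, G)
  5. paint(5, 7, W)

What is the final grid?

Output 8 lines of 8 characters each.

After op 1 fill(1,5,Y) [57 cells changed]:
YYYYYYYY
YYYYYYYY
YYYYYYYY
YYYYYKYY
YYYKYKYY
YYYKYYYY
YYYKYBYY
YYYYYBYY
After op 2 paint(1,1,G):
YYYYYYYY
YGYYYYYY
YYYYYYYY
YYYYYKYY
YYYKYKYY
YYYKYYYY
YYYKYBYY
YYYYYBYY
After op 3 fill(0,1,K) [56 cells changed]:
KKKKKKKK
KGKKKKKK
KKKKKKKK
KKKKKKKK
KKKKKKKK
KKKKKKKK
KKKKKBKK
KKKKKBKK
After op 4 paint(1,1,G):
KKKKKKKK
KGKKKKKK
KKKKKKKK
KKKKKKKK
KKKKKKKK
KKKKKKKK
KKKKKBKK
KKKKKBKK
After op 5 paint(5,7,W):
KKKKKKKK
KGKKKKKK
KKKKKKKK
KKKKKKKK
KKKKKKKK
KKKKKKKW
KKKKKBKK
KKKKKBKK

Answer: KKKKKKKK
KGKKKKKK
KKKKKKKK
KKKKKKKK
KKKKKKKK
KKKKKKKW
KKKKKBKK
KKKKKBKK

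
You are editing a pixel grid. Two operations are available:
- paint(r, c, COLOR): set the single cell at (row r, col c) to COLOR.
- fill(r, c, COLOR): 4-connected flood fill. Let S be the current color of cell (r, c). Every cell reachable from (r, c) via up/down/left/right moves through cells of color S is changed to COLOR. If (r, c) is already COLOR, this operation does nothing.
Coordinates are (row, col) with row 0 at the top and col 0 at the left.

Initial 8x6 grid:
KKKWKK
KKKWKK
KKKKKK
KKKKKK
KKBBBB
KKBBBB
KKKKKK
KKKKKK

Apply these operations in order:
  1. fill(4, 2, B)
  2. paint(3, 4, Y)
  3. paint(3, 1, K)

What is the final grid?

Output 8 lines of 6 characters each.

Answer: KKKWKK
KKKWKK
KKKKKK
KKKKYK
KKBBBB
KKBBBB
KKKKKK
KKKKKK

Derivation:
After op 1 fill(4,2,B) [0 cells changed]:
KKKWKK
KKKWKK
KKKKKK
KKKKKK
KKBBBB
KKBBBB
KKKKKK
KKKKKK
After op 2 paint(3,4,Y):
KKKWKK
KKKWKK
KKKKKK
KKKKYK
KKBBBB
KKBBBB
KKKKKK
KKKKKK
After op 3 paint(3,1,K):
KKKWKK
KKKWKK
KKKKKK
KKKKYK
KKBBBB
KKBBBB
KKKKKK
KKKKKK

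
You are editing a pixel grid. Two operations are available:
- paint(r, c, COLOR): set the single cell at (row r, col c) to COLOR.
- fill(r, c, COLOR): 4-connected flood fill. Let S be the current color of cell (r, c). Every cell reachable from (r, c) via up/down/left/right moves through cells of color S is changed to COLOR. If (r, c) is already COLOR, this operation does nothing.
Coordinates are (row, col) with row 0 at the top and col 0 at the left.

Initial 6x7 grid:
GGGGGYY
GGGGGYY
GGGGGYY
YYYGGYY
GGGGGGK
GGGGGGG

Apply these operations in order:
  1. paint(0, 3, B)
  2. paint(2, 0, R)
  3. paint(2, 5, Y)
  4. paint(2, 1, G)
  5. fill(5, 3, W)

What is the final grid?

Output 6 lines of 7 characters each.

After op 1 paint(0,3,B):
GGGBGYY
GGGGGYY
GGGGGYY
YYYGGYY
GGGGGGK
GGGGGGG
After op 2 paint(2,0,R):
GGGBGYY
GGGGGYY
RGGGGYY
YYYGGYY
GGGGGGK
GGGGGGG
After op 3 paint(2,5,Y):
GGGBGYY
GGGGGYY
RGGGGYY
YYYGGYY
GGGGGGK
GGGGGGG
After op 4 paint(2,1,G):
GGGBGYY
GGGGGYY
RGGGGYY
YYYGGYY
GGGGGGK
GGGGGGG
After op 5 fill(5,3,W) [28 cells changed]:
WWWBWYY
WWWWWYY
RWWWWYY
YYYWWYY
WWWWWWK
WWWWWWW

Answer: WWWBWYY
WWWWWYY
RWWWWYY
YYYWWYY
WWWWWWK
WWWWWWW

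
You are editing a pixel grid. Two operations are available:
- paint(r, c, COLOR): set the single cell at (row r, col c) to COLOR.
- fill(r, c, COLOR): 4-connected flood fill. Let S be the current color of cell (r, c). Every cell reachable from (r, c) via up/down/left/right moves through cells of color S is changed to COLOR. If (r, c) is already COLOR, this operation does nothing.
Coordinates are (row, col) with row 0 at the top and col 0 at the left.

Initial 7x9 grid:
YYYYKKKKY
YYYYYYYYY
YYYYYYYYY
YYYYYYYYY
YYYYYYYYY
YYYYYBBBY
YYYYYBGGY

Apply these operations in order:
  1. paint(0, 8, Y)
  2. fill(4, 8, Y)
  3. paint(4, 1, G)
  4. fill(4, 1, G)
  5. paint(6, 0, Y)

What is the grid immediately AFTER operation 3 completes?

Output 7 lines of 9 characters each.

After op 1 paint(0,8,Y):
YYYYKKKKY
YYYYYYYYY
YYYYYYYYY
YYYYYYYYY
YYYYYYYYY
YYYYYBBBY
YYYYYBGGY
After op 2 fill(4,8,Y) [0 cells changed]:
YYYYKKKKY
YYYYYYYYY
YYYYYYYYY
YYYYYYYYY
YYYYYYYYY
YYYYYBBBY
YYYYYBGGY
After op 3 paint(4,1,G):
YYYYKKKKY
YYYYYYYYY
YYYYYYYYY
YYYYYYYYY
YGYYYYYYY
YYYYYBBBY
YYYYYBGGY

Answer: YYYYKKKKY
YYYYYYYYY
YYYYYYYYY
YYYYYYYYY
YGYYYYYYY
YYYYYBBBY
YYYYYBGGY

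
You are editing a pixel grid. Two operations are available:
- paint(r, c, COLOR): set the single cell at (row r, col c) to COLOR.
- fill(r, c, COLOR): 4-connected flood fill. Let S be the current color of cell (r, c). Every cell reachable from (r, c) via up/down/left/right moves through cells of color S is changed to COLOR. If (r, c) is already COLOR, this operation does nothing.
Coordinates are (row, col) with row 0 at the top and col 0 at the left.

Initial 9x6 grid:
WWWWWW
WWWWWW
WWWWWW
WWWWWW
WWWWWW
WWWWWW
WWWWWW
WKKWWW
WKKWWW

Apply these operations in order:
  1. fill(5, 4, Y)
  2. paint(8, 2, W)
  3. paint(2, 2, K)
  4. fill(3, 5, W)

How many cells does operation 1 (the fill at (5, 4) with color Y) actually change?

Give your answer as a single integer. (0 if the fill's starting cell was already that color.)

After op 1 fill(5,4,Y) [50 cells changed]:
YYYYYY
YYYYYY
YYYYYY
YYYYYY
YYYYYY
YYYYYY
YYYYYY
YKKYYY
YKKYYY

Answer: 50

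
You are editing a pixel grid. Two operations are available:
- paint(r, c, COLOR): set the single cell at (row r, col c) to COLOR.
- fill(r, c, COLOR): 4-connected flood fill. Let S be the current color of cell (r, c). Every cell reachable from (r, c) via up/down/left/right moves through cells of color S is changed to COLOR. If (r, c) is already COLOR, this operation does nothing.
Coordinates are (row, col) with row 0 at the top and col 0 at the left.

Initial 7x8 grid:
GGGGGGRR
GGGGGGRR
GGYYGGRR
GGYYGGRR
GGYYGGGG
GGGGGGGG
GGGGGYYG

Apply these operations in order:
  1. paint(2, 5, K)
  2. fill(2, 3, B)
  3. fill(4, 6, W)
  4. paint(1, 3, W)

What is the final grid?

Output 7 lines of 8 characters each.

After op 1 paint(2,5,K):
GGGGGGRR
GGGGGGRR
GGYYGKRR
GGYYGGRR
GGYYGGGG
GGGGGGGG
GGGGGYYG
After op 2 fill(2,3,B) [6 cells changed]:
GGGGGGRR
GGGGGGRR
GGBBGKRR
GGBBGGRR
GGBBGGGG
GGGGGGGG
GGGGGYYG
After op 3 fill(4,6,W) [39 cells changed]:
WWWWWWRR
WWWWWWRR
WWBBWKRR
WWBBWWRR
WWBBWWWW
WWWWWWWW
WWWWWYYW
After op 4 paint(1,3,W):
WWWWWWRR
WWWWWWRR
WWBBWKRR
WWBBWWRR
WWBBWWWW
WWWWWWWW
WWWWWYYW

Answer: WWWWWWRR
WWWWWWRR
WWBBWKRR
WWBBWWRR
WWBBWWWW
WWWWWWWW
WWWWWYYW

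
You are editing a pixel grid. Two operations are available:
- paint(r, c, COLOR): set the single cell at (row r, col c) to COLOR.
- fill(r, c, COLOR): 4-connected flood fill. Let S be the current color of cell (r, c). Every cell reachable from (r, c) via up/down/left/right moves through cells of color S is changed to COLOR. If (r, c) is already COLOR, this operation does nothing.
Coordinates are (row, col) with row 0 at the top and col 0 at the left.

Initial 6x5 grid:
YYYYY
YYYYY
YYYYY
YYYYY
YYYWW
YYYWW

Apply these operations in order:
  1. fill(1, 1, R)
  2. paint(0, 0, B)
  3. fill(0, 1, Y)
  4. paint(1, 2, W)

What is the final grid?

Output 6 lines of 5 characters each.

After op 1 fill(1,1,R) [26 cells changed]:
RRRRR
RRRRR
RRRRR
RRRRR
RRRWW
RRRWW
After op 2 paint(0,0,B):
BRRRR
RRRRR
RRRRR
RRRRR
RRRWW
RRRWW
After op 3 fill(0,1,Y) [25 cells changed]:
BYYYY
YYYYY
YYYYY
YYYYY
YYYWW
YYYWW
After op 4 paint(1,2,W):
BYYYY
YYWYY
YYYYY
YYYYY
YYYWW
YYYWW

Answer: BYYYY
YYWYY
YYYYY
YYYYY
YYYWW
YYYWW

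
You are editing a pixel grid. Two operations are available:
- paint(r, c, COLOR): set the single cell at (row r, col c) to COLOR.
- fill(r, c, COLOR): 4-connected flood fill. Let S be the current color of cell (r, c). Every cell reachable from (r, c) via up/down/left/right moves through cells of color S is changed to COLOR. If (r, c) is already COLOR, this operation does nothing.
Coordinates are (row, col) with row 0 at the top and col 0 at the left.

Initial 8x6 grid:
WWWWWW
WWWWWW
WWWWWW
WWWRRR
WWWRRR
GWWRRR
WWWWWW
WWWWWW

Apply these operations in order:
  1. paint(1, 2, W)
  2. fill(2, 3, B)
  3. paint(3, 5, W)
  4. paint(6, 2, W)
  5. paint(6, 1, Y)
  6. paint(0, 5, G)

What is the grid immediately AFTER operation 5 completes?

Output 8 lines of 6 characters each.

Answer: BBBBBB
BBBBBB
BBBBBB
BBBRRW
BBBRRR
GBBRRR
BYWBBB
BBBBBB

Derivation:
After op 1 paint(1,2,W):
WWWWWW
WWWWWW
WWWWWW
WWWRRR
WWWRRR
GWWRRR
WWWWWW
WWWWWW
After op 2 fill(2,3,B) [38 cells changed]:
BBBBBB
BBBBBB
BBBBBB
BBBRRR
BBBRRR
GBBRRR
BBBBBB
BBBBBB
After op 3 paint(3,5,W):
BBBBBB
BBBBBB
BBBBBB
BBBRRW
BBBRRR
GBBRRR
BBBBBB
BBBBBB
After op 4 paint(6,2,W):
BBBBBB
BBBBBB
BBBBBB
BBBRRW
BBBRRR
GBBRRR
BBWBBB
BBBBBB
After op 5 paint(6,1,Y):
BBBBBB
BBBBBB
BBBBBB
BBBRRW
BBBRRR
GBBRRR
BYWBBB
BBBBBB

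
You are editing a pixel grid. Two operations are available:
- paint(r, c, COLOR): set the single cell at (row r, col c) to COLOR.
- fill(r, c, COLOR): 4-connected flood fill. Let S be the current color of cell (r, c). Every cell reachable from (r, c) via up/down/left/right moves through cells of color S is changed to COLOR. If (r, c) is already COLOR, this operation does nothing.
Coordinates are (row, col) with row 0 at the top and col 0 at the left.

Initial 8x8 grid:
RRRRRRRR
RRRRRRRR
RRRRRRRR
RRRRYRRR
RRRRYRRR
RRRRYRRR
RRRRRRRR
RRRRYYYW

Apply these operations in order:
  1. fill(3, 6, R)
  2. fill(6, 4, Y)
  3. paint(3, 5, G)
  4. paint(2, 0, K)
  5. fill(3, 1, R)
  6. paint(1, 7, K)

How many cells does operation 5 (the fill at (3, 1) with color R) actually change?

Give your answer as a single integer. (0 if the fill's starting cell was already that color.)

After op 1 fill(3,6,R) [0 cells changed]:
RRRRRRRR
RRRRRRRR
RRRRRRRR
RRRRYRRR
RRRRYRRR
RRRRYRRR
RRRRRRRR
RRRRYYYW
After op 2 fill(6,4,Y) [57 cells changed]:
YYYYYYYY
YYYYYYYY
YYYYYYYY
YYYYYYYY
YYYYYYYY
YYYYYYYY
YYYYYYYY
YYYYYYYW
After op 3 paint(3,5,G):
YYYYYYYY
YYYYYYYY
YYYYYYYY
YYYYYGYY
YYYYYYYY
YYYYYYYY
YYYYYYYY
YYYYYYYW
After op 4 paint(2,0,K):
YYYYYYYY
YYYYYYYY
KYYYYYYY
YYYYYGYY
YYYYYYYY
YYYYYYYY
YYYYYYYY
YYYYYYYW
After op 5 fill(3,1,R) [61 cells changed]:
RRRRRRRR
RRRRRRRR
KRRRRRRR
RRRRRGRR
RRRRRRRR
RRRRRRRR
RRRRRRRR
RRRRRRRW

Answer: 61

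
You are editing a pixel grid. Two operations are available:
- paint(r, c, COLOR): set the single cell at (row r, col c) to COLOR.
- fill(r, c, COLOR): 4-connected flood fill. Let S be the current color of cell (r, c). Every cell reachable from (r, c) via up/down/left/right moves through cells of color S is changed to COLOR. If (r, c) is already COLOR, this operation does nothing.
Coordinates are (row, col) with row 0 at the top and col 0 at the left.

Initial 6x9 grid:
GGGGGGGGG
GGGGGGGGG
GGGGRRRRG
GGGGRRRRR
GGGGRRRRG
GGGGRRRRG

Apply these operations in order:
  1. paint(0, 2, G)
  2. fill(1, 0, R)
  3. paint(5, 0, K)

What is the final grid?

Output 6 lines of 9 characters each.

Answer: RRRRRRRRR
RRRRRRRRR
RRRRRRRRR
RRRRRRRRR
RRRRRRRRG
KRRRRRRRG

Derivation:
After op 1 paint(0,2,G):
GGGGGGGGG
GGGGGGGGG
GGGGRRRRG
GGGGRRRRR
GGGGRRRRG
GGGGRRRRG
After op 2 fill(1,0,R) [35 cells changed]:
RRRRRRRRR
RRRRRRRRR
RRRRRRRRR
RRRRRRRRR
RRRRRRRRG
RRRRRRRRG
After op 3 paint(5,0,K):
RRRRRRRRR
RRRRRRRRR
RRRRRRRRR
RRRRRRRRR
RRRRRRRRG
KRRRRRRRG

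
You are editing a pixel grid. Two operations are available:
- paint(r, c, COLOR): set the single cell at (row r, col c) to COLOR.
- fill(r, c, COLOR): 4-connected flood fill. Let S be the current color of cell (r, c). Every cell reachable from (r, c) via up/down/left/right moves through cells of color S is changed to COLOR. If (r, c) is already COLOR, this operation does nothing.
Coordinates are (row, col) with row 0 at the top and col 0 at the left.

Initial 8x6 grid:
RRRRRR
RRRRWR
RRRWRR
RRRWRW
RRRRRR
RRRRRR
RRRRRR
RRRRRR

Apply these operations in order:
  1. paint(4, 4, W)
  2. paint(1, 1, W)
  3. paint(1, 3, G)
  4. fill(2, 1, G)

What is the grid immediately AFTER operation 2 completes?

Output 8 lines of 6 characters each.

After op 1 paint(4,4,W):
RRRRRR
RRRRWR
RRRWRR
RRRWRW
RRRRWR
RRRRRR
RRRRRR
RRRRRR
After op 2 paint(1,1,W):
RRRRRR
RWRRWR
RRRWRR
RRRWRW
RRRRWR
RRRRRR
RRRRRR
RRRRRR

Answer: RRRRRR
RWRRWR
RRRWRR
RRRWRW
RRRRWR
RRRRRR
RRRRRR
RRRRRR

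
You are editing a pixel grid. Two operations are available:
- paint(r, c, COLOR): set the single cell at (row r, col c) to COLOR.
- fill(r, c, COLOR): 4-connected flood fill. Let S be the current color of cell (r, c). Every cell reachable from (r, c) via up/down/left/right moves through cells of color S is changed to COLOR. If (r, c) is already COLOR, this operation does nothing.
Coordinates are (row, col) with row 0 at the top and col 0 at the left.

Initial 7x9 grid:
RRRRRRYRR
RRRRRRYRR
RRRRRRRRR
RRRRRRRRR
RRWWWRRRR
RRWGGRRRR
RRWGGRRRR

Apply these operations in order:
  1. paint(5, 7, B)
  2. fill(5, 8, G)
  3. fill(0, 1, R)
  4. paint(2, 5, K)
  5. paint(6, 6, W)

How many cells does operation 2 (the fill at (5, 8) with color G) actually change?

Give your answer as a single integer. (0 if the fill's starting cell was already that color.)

After op 1 paint(5,7,B):
RRRRRRYRR
RRRRRRYRR
RRRRRRRRR
RRRRRRRRR
RRWWWRRRR
RRWGGRRBR
RRWGGRRRR
After op 2 fill(5,8,G) [51 cells changed]:
GGGGGGYGG
GGGGGGYGG
GGGGGGGGG
GGGGGGGGG
GGWWWGGGG
GGWGGGGBG
GGWGGGGGG

Answer: 51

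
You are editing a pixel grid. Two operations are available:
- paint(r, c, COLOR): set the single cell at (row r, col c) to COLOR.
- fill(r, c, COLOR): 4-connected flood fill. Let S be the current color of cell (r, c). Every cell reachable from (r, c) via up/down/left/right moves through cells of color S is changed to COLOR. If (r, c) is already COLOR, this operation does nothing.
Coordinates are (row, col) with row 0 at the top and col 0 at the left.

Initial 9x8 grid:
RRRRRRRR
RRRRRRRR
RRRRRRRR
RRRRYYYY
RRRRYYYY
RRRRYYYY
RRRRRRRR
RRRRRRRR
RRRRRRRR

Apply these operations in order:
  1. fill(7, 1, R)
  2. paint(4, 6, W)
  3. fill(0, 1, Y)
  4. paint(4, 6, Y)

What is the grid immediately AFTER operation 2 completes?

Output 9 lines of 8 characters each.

After op 1 fill(7,1,R) [0 cells changed]:
RRRRRRRR
RRRRRRRR
RRRRRRRR
RRRRYYYY
RRRRYYYY
RRRRYYYY
RRRRRRRR
RRRRRRRR
RRRRRRRR
After op 2 paint(4,6,W):
RRRRRRRR
RRRRRRRR
RRRRRRRR
RRRRYYYY
RRRRYYWY
RRRRYYYY
RRRRRRRR
RRRRRRRR
RRRRRRRR

Answer: RRRRRRRR
RRRRRRRR
RRRRRRRR
RRRRYYYY
RRRRYYWY
RRRRYYYY
RRRRRRRR
RRRRRRRR
RRRRRRRR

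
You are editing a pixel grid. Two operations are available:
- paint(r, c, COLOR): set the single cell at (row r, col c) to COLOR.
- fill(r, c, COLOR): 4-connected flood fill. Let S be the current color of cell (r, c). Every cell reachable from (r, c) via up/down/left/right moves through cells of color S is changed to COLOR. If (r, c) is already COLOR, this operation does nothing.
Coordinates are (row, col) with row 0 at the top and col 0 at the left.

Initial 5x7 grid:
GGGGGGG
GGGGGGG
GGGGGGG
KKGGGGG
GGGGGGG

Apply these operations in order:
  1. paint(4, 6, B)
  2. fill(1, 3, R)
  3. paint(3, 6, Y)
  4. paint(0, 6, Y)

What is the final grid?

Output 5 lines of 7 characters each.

Answer: RRRRRRY
RRRRRRR
RRRRRRR
KKRRRRY
RRRRRRB

Derivation:
After op 1 paint(4,6,B):
GGGGGGG
GGGGGGG
GGGGGGG
KKGGGGG
GGGGGGB
After op 2 fill(1,3,R) [32 cells changed]:
RRRRRRR
RRRRRRR
RRRRRRR
KKRRRRR
RRRRRRB
After op 3 paint(3,6,Y):
RRRRRRR
RRRRRRR
RRRRRRR
KKRRRRY
RRRRRRB
After op 4 paint(0,6,Y):
RRRRRRY
RRRRRRR
RRRRRRR
KKRRRRY
RRRRRRB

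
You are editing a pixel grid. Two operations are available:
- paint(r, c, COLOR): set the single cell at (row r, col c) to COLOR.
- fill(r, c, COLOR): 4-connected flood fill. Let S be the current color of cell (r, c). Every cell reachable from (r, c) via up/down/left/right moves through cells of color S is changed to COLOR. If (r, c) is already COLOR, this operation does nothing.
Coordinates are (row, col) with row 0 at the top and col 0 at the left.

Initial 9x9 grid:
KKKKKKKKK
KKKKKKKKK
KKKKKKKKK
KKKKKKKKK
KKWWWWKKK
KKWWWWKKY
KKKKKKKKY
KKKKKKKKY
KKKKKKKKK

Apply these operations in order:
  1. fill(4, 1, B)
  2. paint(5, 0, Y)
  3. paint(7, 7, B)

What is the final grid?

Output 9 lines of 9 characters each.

Answer: BBBBBBBBB
BBBBBBBBB
BBBBBBBBB
BBBBBBBBB
BBWWWWBBB
YBWWWWBBY
BBBBBBBBY
BBBBBBBBY
BBBBBBBBB

Derivation:
After op 1 fill(4,1,B) [70 cells changed]:
BBBBBBBBB
BBBBBBBBB
BBBBBBBBB
BBBBBBBBB
BBWWWWBBB
BBWWWWBBY
BBBBBBBBY
BBBBBBBBY
BBBBBBBBB
After op 2 paint(5,0,Y):
BBBBBBBBB
BBBBBBBBB
BBBBBBBBB
BBBBBBBBB
BBWWWWBBB
YBWWWWBBY
BBBBBBBBY
BBBBBBBBY
BBBBBBBBB
After op 3 paint(7,7,B):
BBBBBBBBB
BBBBBBBBB
BBBBBBBBB
BBBBBBBBB
BBWWWWBBB
YBWWWWBBY
BBBBBBBBY
BBBBBBBBY
BBBBBBBBB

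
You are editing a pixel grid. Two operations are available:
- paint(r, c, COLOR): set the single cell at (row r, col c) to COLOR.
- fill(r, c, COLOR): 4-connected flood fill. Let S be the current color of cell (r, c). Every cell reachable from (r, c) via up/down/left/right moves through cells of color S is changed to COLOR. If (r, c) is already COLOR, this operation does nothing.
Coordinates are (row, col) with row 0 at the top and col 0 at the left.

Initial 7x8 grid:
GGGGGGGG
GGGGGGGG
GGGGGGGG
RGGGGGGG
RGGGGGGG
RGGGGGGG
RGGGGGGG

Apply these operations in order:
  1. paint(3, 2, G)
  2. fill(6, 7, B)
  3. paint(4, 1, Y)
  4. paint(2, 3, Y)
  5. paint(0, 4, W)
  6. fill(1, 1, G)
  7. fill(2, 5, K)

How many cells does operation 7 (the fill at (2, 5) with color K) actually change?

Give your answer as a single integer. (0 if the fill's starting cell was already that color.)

Answer: 49

Derivation:
After op 1 paint(3,2,G):
GGGGGGGG
GGGGGGGG
GGGGGGGG
RGGGGGGG
RGGGGGGG
RGGGGGGG
RGGGGGGG
After op 2 fill(6,7,B) [52 cells changed]:
BBBBBBBB
BBBBBBBB
BBBBBBBB
RBBBBBBB
RBBBBBBB
RBBBBBBB
RBBBBBBB
After op 3 paint(4,1,Y):
BBBBBBBB
BBBBBBBB
BBBBBBBB
RBBBBBBB
RYBBBBBB
RBBBBBBB
RBBBBBBB
After op 4 paint(2,3,Y):
BBBBBBBB
BBBBBBBB
BBBYBBBB
RBBBBBBB
RYBBBBBB
RBBBBBBB
RBBBBBBB
After op 5 paint(0,4,W):
BBBBWBBB
BBBBBBBB
BBBYBBBB
RBBBBBBB
RYBBBBBB
RBBBBBBB
RBBBBBBB
After op 6 fill(1,1,G) [49 cells changed]:
GGGGWGGG
GGGGGGGG
GGGYGGGG
RGGGGGGG
RYGGGGGG
RGGGGGGG
RGGGGGGG
After op 7 fill(2,5,K) [49 cells changed]:
KKKKWKKK
KKKKKKKK
KKKYKKKK
RKKKKKKK
RYKKKKKK
RKKKKKKK
RKKKKKKK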